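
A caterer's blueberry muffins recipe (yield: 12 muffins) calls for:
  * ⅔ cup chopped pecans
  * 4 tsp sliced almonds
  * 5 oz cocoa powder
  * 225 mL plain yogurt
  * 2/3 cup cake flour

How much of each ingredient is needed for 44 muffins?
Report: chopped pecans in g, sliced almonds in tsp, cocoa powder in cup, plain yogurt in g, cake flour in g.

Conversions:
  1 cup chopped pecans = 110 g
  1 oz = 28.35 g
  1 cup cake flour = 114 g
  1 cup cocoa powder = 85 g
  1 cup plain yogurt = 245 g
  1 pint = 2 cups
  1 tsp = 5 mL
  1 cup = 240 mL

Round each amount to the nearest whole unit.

chopped pecans: 269 g; sliced almonds: 15 tsp; cocoa powder: 6 cup; plain yogurt: 842 g; cake flour: 279 g

Scaling factor: 44/12 = 11/3.
chopped pecans: 2/3 cup × 11/3 × 110 g/cup ≈ 269 g
sliced almonds: 4 tsp × 11/3 ≈ 15 tsp
cocoa powder: 5 oz × 11/3 × 28.35 g/oz ÷ 85 g/cup ≈ 6 cup
plain yogurt: 225 mL × 11/3 ÷ 240 mL/cup × 245 g/cup ≈ 842 g
cake flour: 2/3 cup × 11/3 × 114 g/cup ≈ 279 g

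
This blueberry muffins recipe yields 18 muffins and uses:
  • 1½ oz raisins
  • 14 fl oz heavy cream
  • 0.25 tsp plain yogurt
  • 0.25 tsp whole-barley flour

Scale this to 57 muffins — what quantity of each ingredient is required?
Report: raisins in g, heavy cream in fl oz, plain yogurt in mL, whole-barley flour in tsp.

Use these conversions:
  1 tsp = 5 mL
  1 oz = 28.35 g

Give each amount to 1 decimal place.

Scaling factor: 57/18 = 19/6.
raisins: 1.5 oz × 19/6 × 28.35 g/oz ≈ 134.7 g
heavy cream: 14 fl oz × 19/6 ≈ 44.3 fl oz
plain yogurt: 0.25 tsp × 19/6 × 5 mL/tsp ≈ 4.0 mL
whole-barley flour: 0.25 tsp × 19/6 ≈ 0.8 tsp

raisins: 134.7 g; heavy cream: 44.3 fl oz; plain yogurt: 4.0 mL; whole-barley flour: 0.8 tsp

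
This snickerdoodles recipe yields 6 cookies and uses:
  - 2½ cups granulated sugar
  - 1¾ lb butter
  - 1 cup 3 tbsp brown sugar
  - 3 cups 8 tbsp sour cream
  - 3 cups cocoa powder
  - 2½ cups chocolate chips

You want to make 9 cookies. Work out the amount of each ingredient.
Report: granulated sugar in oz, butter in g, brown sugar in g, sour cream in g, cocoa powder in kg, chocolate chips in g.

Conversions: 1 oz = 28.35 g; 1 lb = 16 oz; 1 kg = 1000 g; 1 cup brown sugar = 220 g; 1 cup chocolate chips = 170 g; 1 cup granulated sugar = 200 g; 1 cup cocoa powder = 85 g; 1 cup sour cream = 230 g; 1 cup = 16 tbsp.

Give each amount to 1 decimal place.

Scaling factor: 9/6 = 3/2 = 1.5.
granulated sugar: 2.5 cup × 3/2 × 200 g/cup ÷ 28.35 g/oz ≈ 26.5 oz
butter: 1.75 lb × 3/2 × 16 oz/lb × 28.35 g/oz = 1190.7 g
brown sugar: (1 cup + 3 tbsp = 1.1875 cup) × 3/2 × 220 g/cup ≈ 391.9 g
sour cream: (3 cup + 8 tbsp = 3.5 cup) × 3/2 × 230 g/cup = 1207.5 g
cocoa powder: 3 cup × 3/2 × 85 g/cup ÷ 1000 g/kg ≈ 0.4 kg
chocolate chips: 2.5 cup × 3/2 × 170 g/cup = 637.5 g

granulated sugar: 26.5 oz; butter: 1190.7 g; brown sugar: 391.9 g; sour cream: 1207.5 g; cocoa powder: 0.4 kg; chocolate chips: 637.5 g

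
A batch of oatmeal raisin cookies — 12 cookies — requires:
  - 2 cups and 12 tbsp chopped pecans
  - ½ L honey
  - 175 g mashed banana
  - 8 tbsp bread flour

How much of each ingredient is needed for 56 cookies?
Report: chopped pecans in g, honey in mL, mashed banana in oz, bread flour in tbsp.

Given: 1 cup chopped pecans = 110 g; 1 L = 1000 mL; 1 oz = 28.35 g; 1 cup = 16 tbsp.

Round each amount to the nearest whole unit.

Scaling factor: 56/12 = 14/3.
chopped pecans: (2 cup + 12 tbsp = 2.75 cup) × 14/3 × 110 g/cup ≈ 1412 g
honey: 0.5 L × 14/3 × 1000 mL/L ≈ 2333 mL
mashed banana: 175 g × 14/3 ÷ 28.35 g/oz ≈ 29 oz
bread flour: 8 tbsp × 14/3 ≈ 37 tbsp

chopped pecans: 1412 g; honey: 2333 mL; mashed banana: 29 oz; bread flour: 37 tbsp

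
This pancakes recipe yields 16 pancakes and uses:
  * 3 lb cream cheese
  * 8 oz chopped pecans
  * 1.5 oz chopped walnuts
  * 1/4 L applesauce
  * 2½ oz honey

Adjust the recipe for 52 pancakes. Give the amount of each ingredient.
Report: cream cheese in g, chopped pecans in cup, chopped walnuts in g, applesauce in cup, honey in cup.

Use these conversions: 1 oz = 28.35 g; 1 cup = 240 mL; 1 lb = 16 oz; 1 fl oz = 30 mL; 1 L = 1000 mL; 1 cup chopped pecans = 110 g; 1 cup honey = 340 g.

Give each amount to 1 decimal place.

cream cheese: 4422.6 g; chopped pecans: 6.7 cup; chopped walnuts: 138.2 g; applesauce: 3.4 cup; honey: 0.7 cup

Scaling factor: 52/16 = 13/4 = 3.25.
cream cheese: 3 lb × 13/4 × 16 oz/lb × 28.35 g/oz = 4422.6 g
chopped pecans: 8 oz × 13/4 × 28.35 g/oz ÷ 110 g/cup ≈ 6.7 cup
chopped walnuts: 1.5 oz × 13/4 × 28.35 g/oz ≈ 138.2 g
applesauce: 0.25 L × 13/4 × 1000 mL/L ÷ 240 mL/cup ≈ 3.4 cup
honey: 2.5 oz × 13/4 × 28.35 g/oz ÷ 340 g/cup ≈ 0.7 cup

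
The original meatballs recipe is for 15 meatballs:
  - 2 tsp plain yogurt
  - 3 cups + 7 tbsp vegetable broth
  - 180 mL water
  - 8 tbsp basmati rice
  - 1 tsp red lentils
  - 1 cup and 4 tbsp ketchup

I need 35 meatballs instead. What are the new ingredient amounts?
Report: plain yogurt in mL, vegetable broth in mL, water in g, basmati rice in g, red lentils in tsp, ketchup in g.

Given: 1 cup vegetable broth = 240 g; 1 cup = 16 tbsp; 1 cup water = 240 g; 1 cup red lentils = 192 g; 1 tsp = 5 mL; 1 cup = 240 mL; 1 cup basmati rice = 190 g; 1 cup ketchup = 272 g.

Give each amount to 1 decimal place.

Scaling factor: 35/15 = 7/3.
plain yogurt: 2 tsp × 7/3 × 5 mL/tsp ≈ 23.3 mL
vegetable broth: (3 cup + 7 tbsp = 3.4375 cup) × 7/3 × 240 mL/cup = 1925.0 mL
water: 180 mL × 7/3 ÷ 240 mL/cup × 240 g/cup = 420.0 g
basmati rice: 8 tbsp × 7/3 ÷ 16 tbsp/cup × 190 g/cup ≈ 221.7 g
red lentils: 1 tsp × 7/3 ≈ 2.3 tsp
ketchup: (1 cup + 4 tbsp = 1.25 cup) × 7/3 × 272 g/cup ≈ 793.3 g

plain yogurt: 23.3 mL; vegetable broth: 1925.0 mL; water: 420.0 g; basmati rice: 221.7 g; red lentils: 2.3 tsp; ketchup: 793.3 g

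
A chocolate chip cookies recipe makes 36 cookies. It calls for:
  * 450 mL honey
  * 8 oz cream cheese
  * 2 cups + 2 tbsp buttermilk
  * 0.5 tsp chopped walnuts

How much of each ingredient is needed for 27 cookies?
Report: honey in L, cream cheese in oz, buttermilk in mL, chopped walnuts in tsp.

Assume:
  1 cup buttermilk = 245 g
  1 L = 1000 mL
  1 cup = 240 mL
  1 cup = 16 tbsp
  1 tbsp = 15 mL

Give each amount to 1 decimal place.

honey: 0.3 L; cream cheese: 6.0 oz; buttermilk: 382.5 mL; chopped walnuts: 0.4 tsp

Scaling factor: 27/36 = 3/4 = 0.75.
honey: 450 mL × 3/4 ÷ 1000 mL/L ≈ 0.3 L
cream cheese: 8 oz × 3/4 = 6.0 oz
buttermilk: (2 cup + 2 tbsp = 2.125 cup) × 3/4 × 240 mL/cup = 382.5 mL
chopped walnuts: 0.5 tsp × 3/4 ≈ 0.4 tsp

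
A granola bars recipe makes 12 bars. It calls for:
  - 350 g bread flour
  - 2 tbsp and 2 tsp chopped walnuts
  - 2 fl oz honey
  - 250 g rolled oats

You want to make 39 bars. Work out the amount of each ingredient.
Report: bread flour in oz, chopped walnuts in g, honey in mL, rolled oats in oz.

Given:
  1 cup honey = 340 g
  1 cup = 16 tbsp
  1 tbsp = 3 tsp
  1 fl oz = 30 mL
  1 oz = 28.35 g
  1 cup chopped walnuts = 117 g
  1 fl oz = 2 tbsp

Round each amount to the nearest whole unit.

Scaling factor: 39/12 = 13/4 = 3.25.
bread flour: 350 g × 13/4 ÷ 28.35 g/oz ≈ 40 oz
chopped walnuts: (2 tbsp + 2 tsp = 8/3 tbsp) × 13/4 ÷ 16 tbsp/cup × 117 g/cup ≈ 63 g
honey: 2 fl oz × 13/4 × 30 mL/fl oz = 195 mL
rolled oats: 250 g × 13/4 ÷ 28.35 g/oz ≈ 29 oz

bread flour: 40 oz; chopped walnuts: 63 g; honey: 195 mL; rolled oats: 29 oz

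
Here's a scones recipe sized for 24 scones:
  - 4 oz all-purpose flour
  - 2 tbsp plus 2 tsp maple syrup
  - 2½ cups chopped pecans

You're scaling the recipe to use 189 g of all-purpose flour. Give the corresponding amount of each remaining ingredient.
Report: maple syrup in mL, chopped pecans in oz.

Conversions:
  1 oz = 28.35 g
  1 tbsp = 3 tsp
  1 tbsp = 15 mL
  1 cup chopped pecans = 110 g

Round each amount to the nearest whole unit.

The original recipe has 113.4 g of all-purpose flour, so the scaling factor is 189 ÷ 113.4 = 5/3.
maple syrup: (2 tbsp + 2 tsp = 8/3 tbsp) × 5/3 × 15 mL/tbsp ≈ 67 mL
chopped pecans: 2.5 cup × 5/3 × 110 g/cup ÷ 28.35 g/oz ≈ 16 oz

maple syrup: 67 mL; chopped pecans: 16 oz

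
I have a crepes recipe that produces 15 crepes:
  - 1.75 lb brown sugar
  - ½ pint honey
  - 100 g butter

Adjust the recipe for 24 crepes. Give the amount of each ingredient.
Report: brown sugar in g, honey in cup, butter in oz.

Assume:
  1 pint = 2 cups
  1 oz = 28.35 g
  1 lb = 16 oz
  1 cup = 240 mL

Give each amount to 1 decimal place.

Scaling factor: 24/15 = 8/5 = 1.6.
brown sugar: 1.75 lb × 8/5 × 16 oz/lb × 28.35 g/oz ≈ 1270.1 g
honey: 0.5 pint × 8/5 × 2 cup/pint = 1.6 cup
butter: 100 g × 8/5 ÷ 28.35 g/oz ≈ 5.6 oz

brown sugar: 1270.1 g; honey: 1.6 cup; butter: 5.6 oz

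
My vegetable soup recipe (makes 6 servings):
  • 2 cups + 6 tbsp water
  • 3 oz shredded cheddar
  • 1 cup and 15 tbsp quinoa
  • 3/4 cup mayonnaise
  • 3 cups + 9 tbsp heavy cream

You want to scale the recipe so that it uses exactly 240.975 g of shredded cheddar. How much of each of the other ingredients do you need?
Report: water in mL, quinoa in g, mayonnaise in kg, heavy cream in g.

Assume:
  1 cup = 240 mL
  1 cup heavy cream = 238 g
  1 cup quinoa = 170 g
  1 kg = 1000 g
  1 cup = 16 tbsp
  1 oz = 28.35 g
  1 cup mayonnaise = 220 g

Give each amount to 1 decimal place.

water: 1615.0 mL; quinoa: 933.2 g; mayonnaise: 0.5 kg; heavy cream: 2402.3 g

The original recipe has 85.05 g of shredded cheddar, so the scaling factor is 240.975 ÷ 85.05 = 17/6.
water: (2 cup + 6 tbsp = 2.375 cup) × 17/6 × 240 mL/cup = 1615.0 mL
quinoa: (1 cup + 15 tbsp = 1.9375 cup) × 17/6 × 170 g/cup ≈ 933.2 g
mayonnaise: 0.75 cup × 17/6 × 220 g/cup ÷ 1000 g/kg ≈ 0.5 kg
heavy cream: (3 cup + 9 tbsp = 3.5625 cup) × 17/6 × 238 g/cup ≈ 2402.3 g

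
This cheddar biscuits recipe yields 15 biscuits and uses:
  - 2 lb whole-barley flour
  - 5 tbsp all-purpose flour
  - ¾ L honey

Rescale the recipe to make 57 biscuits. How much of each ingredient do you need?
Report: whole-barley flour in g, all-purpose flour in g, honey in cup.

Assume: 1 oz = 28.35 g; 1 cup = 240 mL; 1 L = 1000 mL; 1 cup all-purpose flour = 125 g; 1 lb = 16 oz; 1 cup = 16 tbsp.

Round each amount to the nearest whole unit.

Scaling factor: 57/15 = 19/5 = 3.8.
whole-barley flour: 2 lb × 19/5 × 16 oz/lb × 28.35 g/oz ≈ 3447 g
all-purpose flour: 5 tbsp × 19/5 ÷ 16 tbsp/cup × 125 g/cup ≈ 148 g
honey: 0.75 L × 19/5 × 1000 mL/L ÷ 240 mL/cup ≈ 12 cup

whole-barley flour: 3447 g; all-purpose flour: 148 g; honey: 12 cup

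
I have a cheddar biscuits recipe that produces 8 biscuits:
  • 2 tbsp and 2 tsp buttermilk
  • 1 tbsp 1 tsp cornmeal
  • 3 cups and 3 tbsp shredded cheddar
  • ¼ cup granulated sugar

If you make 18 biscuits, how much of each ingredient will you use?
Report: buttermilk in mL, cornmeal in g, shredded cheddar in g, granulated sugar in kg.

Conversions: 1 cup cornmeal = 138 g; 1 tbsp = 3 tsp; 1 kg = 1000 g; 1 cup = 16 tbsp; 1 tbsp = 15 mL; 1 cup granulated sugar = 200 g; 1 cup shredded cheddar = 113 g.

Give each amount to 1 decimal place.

Scaling factor: 18/8 = 9/4 = 2.25.
buttermilk: (2 tbsp + 2 tsp = 8/3 tbsp) × 9/4 × 15 mL/tbsp = 90.0 mL
cornmeal: (1 tbsp + 1 tsp = 4/3 tbsp) × 9/4 ÷ 16 tbsp/cup × 138 g/cup ≈ 25.9 g
shredded cheddar: (3 cup + 3 tbsp = 3.1875 cup) × 9/4 × 113 g/cup ≈ 810.4 g
granulated sugar: 0.25 cup × 9/4 × 200 g/cup ÷ 1000 g/kg ≈ 0.1 kg

buttermilk: 90.0 mL; cornmeal: 25.9 g; shredded cheddar: 810.4 g; granulated sugar: 0.1 kg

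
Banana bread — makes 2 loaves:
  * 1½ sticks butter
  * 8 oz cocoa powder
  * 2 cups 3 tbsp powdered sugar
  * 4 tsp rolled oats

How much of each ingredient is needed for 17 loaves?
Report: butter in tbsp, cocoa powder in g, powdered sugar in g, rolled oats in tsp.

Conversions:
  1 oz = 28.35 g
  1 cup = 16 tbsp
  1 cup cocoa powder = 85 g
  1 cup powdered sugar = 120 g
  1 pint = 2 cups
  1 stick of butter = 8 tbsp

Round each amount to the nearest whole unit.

Scaling factor: 17/2 = 8.5.
butter: 1.5 stick × 17/2 × 8 tbsp/stick = 102 tbsp
cocoa powder: 8 oz × 17/2 × 28.35 g/oz ≈ 1928 g
powdered sugar: (2 cup + 3 tbsp = 2.1875 cup) × 17/2 × 120 g/cup ≈ 2231 g
rolled oats: 4 tsp × 17/2 = 34 tsp

butter: 102 tbsp; cocoa powder: 1928 g; powdered sugar: 2231 g; rolled oats: 34 tsp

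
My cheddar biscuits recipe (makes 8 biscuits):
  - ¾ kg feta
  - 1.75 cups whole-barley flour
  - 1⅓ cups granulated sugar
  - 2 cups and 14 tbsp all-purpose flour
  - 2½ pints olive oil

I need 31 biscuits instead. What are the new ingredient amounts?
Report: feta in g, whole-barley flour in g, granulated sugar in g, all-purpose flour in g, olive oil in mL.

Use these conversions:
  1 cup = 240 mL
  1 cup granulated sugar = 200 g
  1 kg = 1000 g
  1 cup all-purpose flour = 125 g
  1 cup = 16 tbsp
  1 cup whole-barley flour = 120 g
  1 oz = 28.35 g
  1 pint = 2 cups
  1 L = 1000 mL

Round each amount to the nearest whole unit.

feta: 2906 g; whole-barley flour: 814 g; granulated sugar: 1033 g; all-purpose flour: 1393 g; olive oil: 4650 mL

Scaling factor: 31/8 = 3.875.
feta: 0.75 kg × 31/8 × 1000 g/kg ≈ 2906 g
whole-barley flour: 1.75 cup × 31/8 × 120 g/cup ≈ 814 g
granulated sugar: 4/3 cup × 31/8 × 200 g/cup ≈ 1033 g
all-purpose flour: (2 cup + 14 tbsp = 2.875 cup) × 31/8 × 125 g/cup ≈ 1393 g
olive oil: 2.5 pint × 31/8 × 2 cup/pint × 240 mL/cup = 4650 mL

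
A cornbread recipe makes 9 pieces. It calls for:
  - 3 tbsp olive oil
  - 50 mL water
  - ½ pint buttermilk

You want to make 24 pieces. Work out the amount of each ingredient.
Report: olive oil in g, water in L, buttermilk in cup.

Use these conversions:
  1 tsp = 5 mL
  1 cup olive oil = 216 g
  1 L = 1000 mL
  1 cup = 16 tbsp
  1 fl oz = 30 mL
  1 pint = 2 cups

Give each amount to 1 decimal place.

olive oil: 108.0 g; water: 0.1 L; buttermilk: 2.7 cup

Scaling factor: 24/9 = 8/3.
olive oil: 3 tbsp × 8/3 ÷ 16 tbsp/cup × 216 g/cup = 108.0 g
water: 50 mL × 8/3 ÷ 1000 mL/L ≈ 0.1 L
buttermilk: 0.5 pint × 8/3 × 2 cup/pint ≈ 2.7 cup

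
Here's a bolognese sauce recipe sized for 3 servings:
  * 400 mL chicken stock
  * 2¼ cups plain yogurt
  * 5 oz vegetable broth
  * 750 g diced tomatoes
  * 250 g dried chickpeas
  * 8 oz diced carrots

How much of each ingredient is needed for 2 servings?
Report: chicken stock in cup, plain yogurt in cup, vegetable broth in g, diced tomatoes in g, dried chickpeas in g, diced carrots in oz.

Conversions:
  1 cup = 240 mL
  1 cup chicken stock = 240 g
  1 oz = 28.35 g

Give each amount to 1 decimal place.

chicken stock: 1.1 cup; plain yogurt: 1.5 cup; vegetable broth: 94.5 g; diced tomatoes: 500.0 g; dried chickpeas: 166.7 g; diced carrots: 5.3 oz

Scaling factor: 2/3.
chicken stock: 400 mL × 2/3 ÷ 240 mL/cup ≈ 1.1 cup
plain yogurt: 2.25 cup × 2/3 = 1.5 cup
vegetable broth: 5 oz × 2/3 × 28.35 g/oz = 94.5 g
diced tomatoes: 750 g × 2/3 = 500.0 g
dried chickpeas: 250 g × 2/3 ≈ 166.7 g
diced carrots: 8 oz × 2/3 ≈ 5.3 oz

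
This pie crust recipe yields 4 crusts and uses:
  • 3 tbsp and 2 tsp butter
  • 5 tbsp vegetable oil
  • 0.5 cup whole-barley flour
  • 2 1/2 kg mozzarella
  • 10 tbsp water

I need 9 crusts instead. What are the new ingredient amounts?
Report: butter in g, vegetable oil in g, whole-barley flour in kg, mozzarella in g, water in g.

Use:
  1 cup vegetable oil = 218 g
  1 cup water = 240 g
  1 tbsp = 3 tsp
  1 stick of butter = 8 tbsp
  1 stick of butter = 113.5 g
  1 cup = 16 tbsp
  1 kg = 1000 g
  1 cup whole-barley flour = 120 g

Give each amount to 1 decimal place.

butter: 117.0 g; vegetable oil: 153.3 g; whole-barley flour: 0.1 kg; mozzarella: 5625.0 g; water: 337.5 g

Scaling factor: 9/4 = 2.25.
butter: (3 tbsp + 2 tsp = 11/3 tbsp) × 9/4 ÷ 8 tbsp/stick × 113.5 g/stick ≈ 117.0 g
vegetable oil: 5 tbsp × 9/4 ÷ 16 tbsp/cup × 218 g/cup ≈ 153.3 g
whole-barley flour: 0.5 cup × 9/4 × 120 g/cup ÷ 1000 g/kg ≈ 0.1 kg
mozzarella: 2.5 kg × 9/4 × 1000 g/kg = 5625.0 g
water: 10 tbsp × 9/4 ÷ 16 tbsp/cup × 240 g/cup = 337.5 g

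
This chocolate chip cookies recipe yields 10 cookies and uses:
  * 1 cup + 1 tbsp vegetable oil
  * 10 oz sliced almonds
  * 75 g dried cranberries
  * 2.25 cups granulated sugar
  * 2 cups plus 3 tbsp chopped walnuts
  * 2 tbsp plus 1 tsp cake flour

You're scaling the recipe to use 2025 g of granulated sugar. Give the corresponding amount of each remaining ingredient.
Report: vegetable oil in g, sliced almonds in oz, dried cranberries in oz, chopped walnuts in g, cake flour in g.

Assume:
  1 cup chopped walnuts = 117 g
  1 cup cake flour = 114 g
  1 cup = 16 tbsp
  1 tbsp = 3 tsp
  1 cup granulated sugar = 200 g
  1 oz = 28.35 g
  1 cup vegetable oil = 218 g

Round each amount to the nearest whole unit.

The original recipe has 450 g of granulated sugar, so the scaling factor is 2025 ÷ 450 = 9/2 = 4.5.
vegetable oil: (1 cup + 1 tbsp = 1.0625 cup) × 9/2 × 218 g/cup ≈ 1042 g
sliced almonds: 10 oz × 9/2 = 45 oz
dried cranberries: 75 g × 9/2 ÷ 28.35 g/oz ≈ 12 oz
chopped walnuts: (2 cup + 3 tbsp = 2.1875 cup) × 9/2 × 117 g/cup ≈ 1152 g
cake flour: (2 tbsp + 1 tsp = 7/3 tbsp) × 9/2 ÷ 16 tbsp/cup × 114 g/cup ≈ 75 g

vegetable oil: 1042 g; sliced almonds: 45 oz; dried cranberries: 12 oz; chopped walnuts: 1152 g; cake flour: 75 g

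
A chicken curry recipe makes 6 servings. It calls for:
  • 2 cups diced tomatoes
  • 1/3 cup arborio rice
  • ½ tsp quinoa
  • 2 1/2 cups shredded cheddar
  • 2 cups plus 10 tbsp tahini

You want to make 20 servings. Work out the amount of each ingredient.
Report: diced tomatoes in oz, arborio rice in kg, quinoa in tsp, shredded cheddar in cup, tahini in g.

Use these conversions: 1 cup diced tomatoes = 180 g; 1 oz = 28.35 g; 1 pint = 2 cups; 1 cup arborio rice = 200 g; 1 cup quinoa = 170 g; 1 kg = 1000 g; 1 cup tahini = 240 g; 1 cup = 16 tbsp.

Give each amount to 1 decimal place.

Scaling factor: 20/6 = 10/3.
diced tomatoes: 2 cup × 10/3 × 180 g/cup ÷ 28.35 g/oz ≈ 42.3 oz
arborio rice: 1/3 cup × 10/3 × 200 g/cup ÷ 1000 g/kg ≈ 0.2 kg
quinoa: 0.5 tsp × 10/3 ≈ 1.7 tsp
shredded cheddar: 2.5 cup × 10/3 ≈ 8.3 cup
tahini: (2 cup + 10 tbsp = 2.625 cup) × 10/3 × 240 g/cup = 2100.0 g

diced tomatoes: 42.3 oz; arborio rice: 0.2 kg; quinoa: 1.7 tsp; shredded cheddar: 8.3 cup; tahini: 2100.0 g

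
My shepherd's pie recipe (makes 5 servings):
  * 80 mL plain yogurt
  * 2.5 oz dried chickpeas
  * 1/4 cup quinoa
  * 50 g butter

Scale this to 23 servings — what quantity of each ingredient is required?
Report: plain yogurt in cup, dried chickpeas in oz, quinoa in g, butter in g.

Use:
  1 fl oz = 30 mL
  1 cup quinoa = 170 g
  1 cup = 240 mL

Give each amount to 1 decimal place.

Scaling factor: 23/5 = 4.6.
plain yogurt: 80 mL × 23/5 ÷ 240 mL/cup ≈ 1.5 cup
dried chickpeas: 2.5 oz × 23/5 = 11.5 oz
quinoa: 0.25 cup × 23/5 × 170 g/cup = 195.5 g
butter: 50 g × 23/5 = 230.0 g

plain yogurt: 1.5 cup; dried chickpeas: 11.5 oz; quinoa: 195.5 g; butter: 230.0 g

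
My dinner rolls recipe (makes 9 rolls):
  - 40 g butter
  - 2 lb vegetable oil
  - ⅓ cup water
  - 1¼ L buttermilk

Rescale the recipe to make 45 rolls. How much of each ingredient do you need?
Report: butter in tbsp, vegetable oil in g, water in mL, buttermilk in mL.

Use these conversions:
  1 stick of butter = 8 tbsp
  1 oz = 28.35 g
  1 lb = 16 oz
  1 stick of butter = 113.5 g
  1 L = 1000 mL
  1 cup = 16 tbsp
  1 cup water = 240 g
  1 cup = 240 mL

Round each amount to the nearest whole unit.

butter: 14 tbsp; vegetable oil: 4536 g; water: 400 mL; buttermilk: 6250 mL

Scaling factor: 45/9 = 5.
butter: 40 g × 5 ÷ 113.5 g/stick × 8 tbsp/stick ≈ 14 tbsp
vegetable oil: 2 lb × 5 × 16 oz/lb × 28.35 g/oz = 4536 g
water: 1/3 cup × 5 × 240 mL/cup = 400 mL
buttermilk: 1.25 L × 5 × 1000 mL/L = 6250 mL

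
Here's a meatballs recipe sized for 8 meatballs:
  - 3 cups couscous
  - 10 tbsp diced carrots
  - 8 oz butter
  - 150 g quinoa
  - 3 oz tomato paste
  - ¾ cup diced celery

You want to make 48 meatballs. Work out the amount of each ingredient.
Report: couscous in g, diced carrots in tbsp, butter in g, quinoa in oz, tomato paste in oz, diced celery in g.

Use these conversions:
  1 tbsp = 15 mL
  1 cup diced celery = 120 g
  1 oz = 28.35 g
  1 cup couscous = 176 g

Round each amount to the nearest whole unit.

Scaling factor: 48/8 = 6.
couscous: 3 cup × 6 × 176 g/cup = 3168 g
diced carrots: 10 tbsp × 6 = 60 tbsp
butter: 8 oz × 6 × 28.35 g/oz ≈ 1361 g
quinoa: 150 g × 6 ÷ 28.35 g/oz ≈ 32 oz
tomato paste: 3 oz × 6 = 18 oz
diced celery: 0.75 cup × 6 × 120 g/cup = 540 g

couscous: 3168 g; diced carrots: 60 tbsp; butter: 1361 g; quinoa: 32 oz; tomato paste: 18 oz; diced celery: 540 g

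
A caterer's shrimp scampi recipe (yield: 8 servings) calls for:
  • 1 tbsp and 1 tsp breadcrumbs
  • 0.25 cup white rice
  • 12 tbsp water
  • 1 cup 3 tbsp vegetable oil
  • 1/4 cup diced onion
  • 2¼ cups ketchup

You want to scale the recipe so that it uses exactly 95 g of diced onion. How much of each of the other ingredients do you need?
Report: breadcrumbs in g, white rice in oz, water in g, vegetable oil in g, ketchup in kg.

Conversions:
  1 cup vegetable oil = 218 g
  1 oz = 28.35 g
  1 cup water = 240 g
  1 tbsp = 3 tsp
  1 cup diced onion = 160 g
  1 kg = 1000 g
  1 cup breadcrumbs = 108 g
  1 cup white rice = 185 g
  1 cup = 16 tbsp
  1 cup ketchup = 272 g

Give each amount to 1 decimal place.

breadcrumbs: 21.4 g; white rice: 3.9 oz; water: 427.5 g; vegetable oil: 614.8 g; ketchup: 1.5 kg

The original recipe has 40 g of diced onion, so the scaling factor is 95 ÷ 40 = 19/8 = 2.375.
breadcrumbs: (1 tbsp + 1 tsp = 4/3 tbsp) × 19/8 ÷ 16 tbsp/cup × 108 g/cup ≈ 21.4 g
white rice: 0.25 cup × 19/8 × 185 g/cup ÷ 28.35 g/oz ≈ 3.9 oz
water: 12 tbsp × 19/8 ÷ 16 tbsp/cup × 240 g/cup = 427.5 g
vegetable oil: (1 cup + 3 tbsp = 1.1875 cup) × 19/8 × 218 g/cup ≈ 614.8 g
ketchup: 2.25 cup × 19/8 × 272 g/cup ÷ 1000 g/kg ≈ 1.5 kg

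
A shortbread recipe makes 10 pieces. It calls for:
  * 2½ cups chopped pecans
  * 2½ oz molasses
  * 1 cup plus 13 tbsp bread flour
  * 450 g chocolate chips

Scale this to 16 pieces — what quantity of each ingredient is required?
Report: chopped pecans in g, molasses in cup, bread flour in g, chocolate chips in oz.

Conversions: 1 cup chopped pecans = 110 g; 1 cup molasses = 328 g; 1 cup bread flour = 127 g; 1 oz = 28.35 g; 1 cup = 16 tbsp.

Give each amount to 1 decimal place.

chopped pecans: 440.0 g; molasses: 0.3 cup; bread flour: 368.3 g; chocolate chips: 25.4 oz

Scaling factor: 16/10 = 8/5 = 1.6.
chopped pecans: 2.5 cup × 8/5 × 110 g/cup = 440.0 g
molasses: 2.5 oz × 8/5 × 28.35 g/oz ÷ 328 g/cup ≈ 0.3 cup
bread flour: (1 cup + 13 tbsp = 1.8125 cup) × 8/5 × 127 g/cup = 368.3 g
chocolate chips: 450 g × 8/5 ÷ 28.35 g/oz ≈ 25.4 oz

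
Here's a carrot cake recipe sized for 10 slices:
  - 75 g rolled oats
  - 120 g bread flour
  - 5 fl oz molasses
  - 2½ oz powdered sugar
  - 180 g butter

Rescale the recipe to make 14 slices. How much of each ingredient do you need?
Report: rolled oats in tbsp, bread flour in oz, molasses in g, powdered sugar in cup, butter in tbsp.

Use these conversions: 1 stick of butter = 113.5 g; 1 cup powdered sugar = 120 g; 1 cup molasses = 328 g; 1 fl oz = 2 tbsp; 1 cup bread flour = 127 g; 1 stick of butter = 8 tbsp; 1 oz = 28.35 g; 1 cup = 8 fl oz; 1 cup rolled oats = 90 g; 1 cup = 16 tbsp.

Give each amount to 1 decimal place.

rolled oats: 18.7 tbsp; bread flour: 5.9 oz; molasses: 287.0 g; powdered sugar: 0.8 cup; butter: 17.8 tbsp

Scaling factor: 14/10 = 7/5 = 1.4.
rolled oats: 75 g × 7/5 ÷ 90 g/cup × 16 tbsp/cup ≈ 18.7 tbsp
bread flour: 120 g × 7/5 ÷ 28.35 g/oz ≈ 5.9 oz
molasses: 5 fl oz × 7/5 ÷ 8 fl oz/cup × 328 g/cup = 287.0 g
powdered sugar: 2.5 oz × 7/5 × 28.35 g/oz ÷ 120 g/cup ≈ 0.8 cup
butter: 180 g × 7/5 ÷ 113.5 g/stick × 8 tbsp/stick ≈ 17.8 tbsp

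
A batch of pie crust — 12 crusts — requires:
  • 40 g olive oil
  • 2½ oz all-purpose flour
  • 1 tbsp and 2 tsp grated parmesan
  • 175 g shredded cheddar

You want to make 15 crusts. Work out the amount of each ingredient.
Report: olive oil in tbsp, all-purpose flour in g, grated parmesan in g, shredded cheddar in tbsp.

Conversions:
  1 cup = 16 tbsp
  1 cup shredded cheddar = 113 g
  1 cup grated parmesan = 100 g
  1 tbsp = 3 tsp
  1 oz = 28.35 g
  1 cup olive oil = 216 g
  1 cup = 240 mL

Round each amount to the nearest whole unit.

Scaling factor: 15/12 = 5/4 = 1.25.
olive oil: 40 g × 5/4 ÷ 216 g/cup × 16 tbsp/cup ≈ 4 tbsp
all-purpose flour: 2.5 oz × 5/4 × 28.35 g/oz ≈ 89 g
grated parmesan: (1 tbsp + 2 tsp = 5/3 tbsp) × 5/4 ÷ 16 tbsp/cup × 100 g/cup ≈ 13 g
shredded cheddar: 175 g × 5/4 ÷ 113 g/cup × 16 tbsp/cup ≈ 31 tbsp

olive oil: 4 tbsp; all-purpose flour: 89 g; grated parmesan: 13 g; shredded cheddar: 31 tbsp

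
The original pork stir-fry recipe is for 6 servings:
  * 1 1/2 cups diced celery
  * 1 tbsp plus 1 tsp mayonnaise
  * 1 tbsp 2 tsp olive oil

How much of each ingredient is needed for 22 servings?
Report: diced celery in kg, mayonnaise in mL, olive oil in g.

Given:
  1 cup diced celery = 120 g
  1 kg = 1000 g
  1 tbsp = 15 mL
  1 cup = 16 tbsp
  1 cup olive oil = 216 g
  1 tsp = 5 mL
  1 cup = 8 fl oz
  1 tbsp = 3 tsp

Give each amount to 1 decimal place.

diced celery: 0.7 kg; mayonnaise: 73.3 mL; olive oil: 82.5 g

Scaling factor: 22/6 = 11/3.
diced celery: 1.5 cup × 11/3 × 120 g/cup ÷ 1000 g/kg ≈ 0.7 kg
mayonnaise: (1 tbsp + 1 tsp = 4/3 tbsp) × 11/3 × 15 mL/tbsp ≈ 73.3 mL
olive oil: (1 tbsp + 2 tsp = 5/3 tbsp) × 11/3 ÷ 16 tbsp/cup × 216 g/cup = 82.5 g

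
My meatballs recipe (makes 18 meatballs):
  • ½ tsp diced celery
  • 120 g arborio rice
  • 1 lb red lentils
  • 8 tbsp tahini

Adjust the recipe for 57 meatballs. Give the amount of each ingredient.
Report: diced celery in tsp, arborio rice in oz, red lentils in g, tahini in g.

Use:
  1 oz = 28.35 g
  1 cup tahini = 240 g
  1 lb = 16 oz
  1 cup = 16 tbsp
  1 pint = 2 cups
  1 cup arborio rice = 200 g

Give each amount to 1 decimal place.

diced celery: 1.6 tsp; arborio rice: 13.4 oz; red lentils: 1436.4 g; tahini: 380.0 g

Scaling factor: 57/18 = 19/6.
diced celery: 0.5 tsp × 19/6 ≈ 1.6 tsp
arborio rice: 120 g × 19/6 ÷ 28.35 g/oz ≈ 13.4 oz
red lentils: 1 lb × 19/6 × 16 oz/lb × 28.35 g/oz = 1436.4 g
tahini: 8 tbsp × 19/6 ÷ 16 tbsp/cup × 240 g/cup = 380.0 g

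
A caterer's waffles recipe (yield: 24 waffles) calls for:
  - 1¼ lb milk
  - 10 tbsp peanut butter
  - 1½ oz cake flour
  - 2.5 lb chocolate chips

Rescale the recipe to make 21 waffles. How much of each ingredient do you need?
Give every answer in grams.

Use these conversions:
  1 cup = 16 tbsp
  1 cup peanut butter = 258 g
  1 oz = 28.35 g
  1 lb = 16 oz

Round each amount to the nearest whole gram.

milk: 496 g; peanut butter: 141 g; cake flour: 37 g; chocolate chips: 992 g

Scaling factor: 21/24 = 7/8 = 0.875.
milk: 1.25 lb × 7/8 × 16 oz/lb × 28.35 g/oz ≈ 496 g
peanut butter: 10 tbsp × 7/8 ÷ 16 tbsp/cup × 258 g/cup ≈ 141 g
cake flour: 1.5 oz × 7/8 × 28.35 g/oz ≈ 37 g
chocolate chips: 2.5 lb × 7/8 × 16 oz/lb × 28.35 g/oz ≈ 992 g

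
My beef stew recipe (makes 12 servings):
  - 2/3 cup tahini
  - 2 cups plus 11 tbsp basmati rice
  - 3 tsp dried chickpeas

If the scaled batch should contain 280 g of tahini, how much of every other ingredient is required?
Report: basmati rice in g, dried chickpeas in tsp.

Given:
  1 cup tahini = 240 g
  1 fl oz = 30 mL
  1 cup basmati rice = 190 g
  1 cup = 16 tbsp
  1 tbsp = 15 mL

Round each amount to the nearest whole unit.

basmati rice: 894 g; dried chickpeas: 5 tsp

The original recipe has 160 g of tahini, so the scaling factor is 280 ÷ 160 = 7/4 = 1.75.
basmati rice: (2 cup + 11 tbsp = 2.6875 cup) × 7/4 × 190 g/cup ≈ 894 g
dried chickpeas: 3 tsp × 7/4 ≈ 5 tsp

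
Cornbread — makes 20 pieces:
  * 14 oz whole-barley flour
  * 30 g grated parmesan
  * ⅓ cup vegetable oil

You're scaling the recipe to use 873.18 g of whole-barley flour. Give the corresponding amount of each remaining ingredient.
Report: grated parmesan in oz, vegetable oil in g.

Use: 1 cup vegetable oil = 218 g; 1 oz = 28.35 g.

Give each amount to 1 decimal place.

The original recipe has 396.9 g of whole-barley flour, so the scaling factor is 873.18 ÷ 396.9 = 11/5 = 2.2.
grated parmesan: 30 g × 11/5 ÷ 28.35 g/oz ≈ 2.3 oz
vegetable oil: 1/3 cup × 11/5 × 218 g/cup ≈ 159.9 g

grated parmesan: 2.3 oz; vegetable oil: 159.9 g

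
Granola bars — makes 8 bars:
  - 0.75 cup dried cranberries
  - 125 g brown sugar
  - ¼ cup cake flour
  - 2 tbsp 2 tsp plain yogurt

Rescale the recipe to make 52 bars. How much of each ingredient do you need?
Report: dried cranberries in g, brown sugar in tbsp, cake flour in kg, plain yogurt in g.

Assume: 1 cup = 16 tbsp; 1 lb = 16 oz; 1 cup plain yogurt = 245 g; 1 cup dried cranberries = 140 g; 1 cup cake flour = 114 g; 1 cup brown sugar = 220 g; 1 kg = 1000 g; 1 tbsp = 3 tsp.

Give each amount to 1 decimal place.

Scaling factor: 52/8 = 13/2 = 6.5.
dried cranberries: 0.75 cup × 13/2 × 140 g/cup = 682.5 g
brown sugar: 125 g × 13/2 ÷ 220 g/cup × 16 tbsp/cup ≈ 59.1 tbsp
cake flour: 0.25 cup × 13/2 × 114 g/cup ÷ 1000 g/kg ≈ 0.2 kg
plain yogurt: (2 tbsp + 2 tsp = 8/3 tbsp) × 13/2 ÷ 16 tbsp/cup × 245 g/cup ≈ 265.4 g

dried cranberries: 682.5 g; brown sugar: 59.1 tbsp; cake flour: 0.2 kg; plain yogurt: 265.4 g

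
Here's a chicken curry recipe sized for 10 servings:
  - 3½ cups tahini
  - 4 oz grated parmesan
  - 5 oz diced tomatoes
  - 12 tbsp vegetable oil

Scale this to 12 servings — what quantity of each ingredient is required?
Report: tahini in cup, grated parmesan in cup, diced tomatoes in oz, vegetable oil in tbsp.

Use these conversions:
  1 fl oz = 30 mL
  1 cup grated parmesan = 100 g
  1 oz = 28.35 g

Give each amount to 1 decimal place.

Scaling factor: 12/10 = 6/5 = 1.2.
tahini: 3.5 cup × 6/5 = 4.2 cup
grated parmesan: 4 oz × 6/5 × 28.35 g/oz ÷ 100 g/cup ≈ 1.4 cup
diced tomatoes: 5 oz × 6/5 = 6.0 oz
vegetable oil: 12 tbsp × 6/5 = 14.4 tbsp

tahini: 4.2 cup; grated parmesan: 1.4 cup; diced tomatoes: 6.0 oz; vegetable oil: 14.4 tbsp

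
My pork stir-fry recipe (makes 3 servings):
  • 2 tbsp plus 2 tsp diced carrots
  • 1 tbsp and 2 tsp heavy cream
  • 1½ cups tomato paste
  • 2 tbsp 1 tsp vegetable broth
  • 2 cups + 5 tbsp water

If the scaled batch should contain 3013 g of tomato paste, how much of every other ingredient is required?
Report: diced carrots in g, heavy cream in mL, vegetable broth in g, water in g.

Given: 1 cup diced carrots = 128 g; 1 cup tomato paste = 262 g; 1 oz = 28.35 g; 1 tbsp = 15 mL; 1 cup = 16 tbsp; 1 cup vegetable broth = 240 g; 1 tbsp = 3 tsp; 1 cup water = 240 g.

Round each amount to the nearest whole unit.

The original recipe has 393 g of tomato paste, so the scaling factor is 3013 ÷ 393 = 23/3.
diced carrots: (2 tbsp + 2 tsp = 8/3 tbsp) × 23/3 ÷ 16 tbsp/cup × 128 g/cup ≈ 164 g
heavy cream: (1 tbsp + 2 tsp = 5/3 tbsp) × 23/3 × 15 mL/tbsp ≈ 192 mL
vegetable broth: (2 tbsp + 1 tsp = 7/3 tbsp) × 23/3 ÷ 16 tbsp/cup × 240 g/cup ≈ 268 g
water: (2 cup + 5 tbsp = 2.3125 cup) × 23/3 × 240 g/cup = 4255 g

diced carrots: 164 g; heavy cream: 192 mL; vegetable broth: 268 g; water: 4255 g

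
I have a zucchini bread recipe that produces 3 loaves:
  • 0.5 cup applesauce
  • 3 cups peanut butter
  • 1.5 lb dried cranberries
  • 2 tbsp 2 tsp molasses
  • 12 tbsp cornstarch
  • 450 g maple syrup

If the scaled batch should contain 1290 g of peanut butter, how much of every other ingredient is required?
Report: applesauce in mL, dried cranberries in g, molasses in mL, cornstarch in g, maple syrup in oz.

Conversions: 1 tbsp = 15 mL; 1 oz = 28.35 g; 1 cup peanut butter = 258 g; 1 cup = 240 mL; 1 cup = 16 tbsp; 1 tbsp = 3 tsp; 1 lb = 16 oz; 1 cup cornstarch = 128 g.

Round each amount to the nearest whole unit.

The original recipe has 774 g of peanut butter, so the scaling factor is 1290 ÷ 774 = 5/3.
applesauce: 0.5 cup × 5/3 × 240 mL/cup = 200 mL
dried cranberries: 1.5 lb × 5/3 × 16 oz/lb × 28.35 g/oz = 1134 g
molasses: (2 tbsp + 2 tsp = 8/3 tbsp) × 5/3 × 15 mL/tbsp ≈ 67 mL
cornstarch: 12 tbsp × 5/3 ÷ 16 tbsp/cup × 128 g/cup = 160 g
maple syrup: 450 g × 5/3 ÷ 28.35 g/oz ≈ 26 oz

applesauce: 200 mL; dried cranberries: 1134 g; molasses: 67 mL; cornstarch: 160 g; maple syrup: 26 oz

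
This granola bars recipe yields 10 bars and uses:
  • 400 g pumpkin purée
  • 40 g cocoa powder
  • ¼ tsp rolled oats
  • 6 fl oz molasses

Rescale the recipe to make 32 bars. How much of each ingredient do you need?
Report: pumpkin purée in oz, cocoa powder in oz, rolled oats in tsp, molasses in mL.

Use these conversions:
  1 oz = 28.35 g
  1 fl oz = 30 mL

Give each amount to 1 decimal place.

pumpkin purée: 45.1 oz; cocoa powder: 4.5 oz; rolled oats: 0.8 tsp; molasses: 576.0 mL

Scaling factor: 32/10 = 16/5 = 3.2.
pumpkin purée: 400 g × 16/5 ÷ 28.35 g/oz ≈ 45.1 oz
cocoa powder: 40 g × 16/5 ÷ 28.35 g/oz ≈ 4.5 oz
rolled oats: 0.25 tsp × 16/5 = 0.8 tsp
molasses: 6 fl oz × 16/5 × 30 mL/fl oz = 576.0 mL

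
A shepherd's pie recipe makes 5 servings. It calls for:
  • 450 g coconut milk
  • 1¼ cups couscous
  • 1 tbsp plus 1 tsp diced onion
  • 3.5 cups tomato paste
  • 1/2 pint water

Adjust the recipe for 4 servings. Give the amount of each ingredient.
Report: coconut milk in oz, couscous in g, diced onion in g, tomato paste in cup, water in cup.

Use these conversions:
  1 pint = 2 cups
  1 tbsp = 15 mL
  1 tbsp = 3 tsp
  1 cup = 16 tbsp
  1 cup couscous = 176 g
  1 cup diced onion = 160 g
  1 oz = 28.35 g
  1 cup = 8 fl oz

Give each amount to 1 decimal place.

Scaling factor: 4/5 = 0.8.
coconut milk: 450 g × 4/5 ÷ 28.35 g/oz ≈ 12.7 oz
couscous: 1.25 cup × 4/5 × 176 g/cup = 176.0 g
diced onion: (1 tbsp + 1 tsp = 4/3 tbsp) × 4/5 ÷ 16 tbsp/cup × 160 g/cup ≈ 10.7 g
tomato paste: 3.5 cup × 4/5 = 2.8 cup
water: 0.5 pint × 4/5 × 2 cup/pint = 0.8 cup

coconut milk: 12.7 oz; couscous: 176.0 g; diced onion: 10.7 g; tomato paste: 2.8 cup; water: 0.8 cup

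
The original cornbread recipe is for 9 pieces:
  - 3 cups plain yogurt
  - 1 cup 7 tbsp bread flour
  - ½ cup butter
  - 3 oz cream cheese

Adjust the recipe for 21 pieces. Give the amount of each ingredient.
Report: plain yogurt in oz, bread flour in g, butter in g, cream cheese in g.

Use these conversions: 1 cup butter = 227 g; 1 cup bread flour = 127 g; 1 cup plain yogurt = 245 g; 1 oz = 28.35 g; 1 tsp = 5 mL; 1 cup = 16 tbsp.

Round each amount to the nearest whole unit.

Scaling factor: 21/9 = 7/3.
plain yogurt: 3 cup × 7/3 × 245 g/cup ÷ 28.35 g/oz ≈ 60 oz
bread flour: (1 cup + 7 tbsp = 1.4375 cup) × 7/3 × 127 g/cup ≈ 426 g
butter: 0.5 cup × 7/3 × 227 g/cup ≈ 265 g
cream cheese: 3 oz × 7/3 × 28.35 g/oz ≈ 198 g

plain yogurt: 60 oz; bread flour: 426 g; butter: 265 g; cream cheese: 198 g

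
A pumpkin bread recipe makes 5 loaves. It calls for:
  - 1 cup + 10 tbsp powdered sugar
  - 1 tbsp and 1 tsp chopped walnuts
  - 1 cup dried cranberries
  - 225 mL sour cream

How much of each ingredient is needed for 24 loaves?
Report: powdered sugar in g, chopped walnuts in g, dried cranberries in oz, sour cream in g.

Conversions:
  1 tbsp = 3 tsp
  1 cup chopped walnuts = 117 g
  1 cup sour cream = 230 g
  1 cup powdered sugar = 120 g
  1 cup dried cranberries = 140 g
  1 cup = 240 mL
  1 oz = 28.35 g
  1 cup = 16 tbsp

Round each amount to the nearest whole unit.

Scaling factor: 24/5 = 4.8.
powdered sugar: (1 cup + 10 tbsp = 1.625 cup) × 24/5 × 120 g/cup = 936 g
chopped walnuts: (1 tbsp + 1 tsp = 4/3 tbsp) × 24/5 ÷ 16 tbsp/cup × 117 g/cup ≈ 47 g
dried cranberries: 1 cup × 24/5 × 140 g/cup ÷ 28.35 g/oz ≈ 24 oz
sour cream: 225 mL × 24/5 ÷ 240 mL/cup × 230 g/cup = 1035 g

powdered sugar: 936 g; chopped walnuts: 47 g; dried cranberries: 24 oz; sour cream: 1035 g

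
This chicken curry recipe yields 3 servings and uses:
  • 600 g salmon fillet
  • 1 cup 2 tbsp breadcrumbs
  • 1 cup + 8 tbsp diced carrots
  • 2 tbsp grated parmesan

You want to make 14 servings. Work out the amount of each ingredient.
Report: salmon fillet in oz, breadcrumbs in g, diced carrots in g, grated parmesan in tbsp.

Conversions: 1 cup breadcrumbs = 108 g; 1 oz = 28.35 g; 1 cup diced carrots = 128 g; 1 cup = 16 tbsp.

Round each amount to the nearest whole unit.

Scaling factor: 14/3.
salmon fillet: 600 g × 14/3 ÷ 28.35 g/oz ≈ 99 oz
breadcrumbs: (1 cup + 2 tbsp = 1.125 cup) × 14/3 × 108 g/cup = 567 g
diced carrots: (1 cup + 8 tbsp = 1.5 cup) × 14/3 × 128 g/cup = 896 g
grated parmesan: 2 tbsp × 14/3 ≈ 9 tbsp

salmon fillet: 99 oz; breadcrumbs: 567 g; diced carrots: 896 g; grated parmesan: 9 tbsp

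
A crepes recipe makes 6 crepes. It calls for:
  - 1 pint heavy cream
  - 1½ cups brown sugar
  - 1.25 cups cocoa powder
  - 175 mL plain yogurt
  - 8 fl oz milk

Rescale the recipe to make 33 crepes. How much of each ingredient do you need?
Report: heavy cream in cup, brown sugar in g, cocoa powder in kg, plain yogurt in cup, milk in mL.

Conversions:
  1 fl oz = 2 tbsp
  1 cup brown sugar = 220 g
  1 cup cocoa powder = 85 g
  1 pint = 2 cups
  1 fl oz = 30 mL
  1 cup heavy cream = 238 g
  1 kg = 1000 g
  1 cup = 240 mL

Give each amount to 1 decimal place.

Scaling factor: 33/6 = 11/2 = 5.5.
heavy cream: 1 pint × 11/2 × 2 cup/pint = 11.0 cup
brown sugar: 1.5 cup × 11/2 × 220 g/cup = 1815.0 g
cocoa powder: 1.25 cup × 11/2 × 85 g/cup ÷ 1000 g/kg ≈ 0.6 kg
plain yogurt: 175 mL × 11/2 ÷ 240 mL/cup ≈ 4.0 cup
milk: 8 fl oz × 11/2 × 30 mL/fl oz = 1320.0 mL

heavy cream: 11.0 cup; brown sugar: 1815.0 g; cocoa powder: 0.6 kg; plain yogurt: 4.0 cup; milk: 1320.0 mL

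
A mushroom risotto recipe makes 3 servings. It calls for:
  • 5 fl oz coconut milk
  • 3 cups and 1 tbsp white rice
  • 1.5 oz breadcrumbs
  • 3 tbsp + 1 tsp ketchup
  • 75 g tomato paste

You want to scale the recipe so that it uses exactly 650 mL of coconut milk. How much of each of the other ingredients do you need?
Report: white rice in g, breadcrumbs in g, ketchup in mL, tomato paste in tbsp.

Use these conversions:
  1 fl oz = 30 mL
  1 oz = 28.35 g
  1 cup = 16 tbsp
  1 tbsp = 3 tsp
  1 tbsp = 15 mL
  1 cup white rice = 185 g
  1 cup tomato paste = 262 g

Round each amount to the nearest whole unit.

The original recipe has 150 mL of coconut milk, so the scaling factor is 650 ÷ 150 = 13/3.
white rice: (3 cup + 1 tbsp = 3.0625 cup) × 13/3 × 185 g/cup ≈ 2455 g
breadcrumbs: 1.5 oz × 13/3 × 28.35 g/oz ≈ 184 g
ketchup: (3 tbsp + 1 tsp = 10/3 tbsp) × 13/3 × 15 mL/tbsp ≈ 217 mL
tomato paste: 75 g × 13/3 ÷ 262 g/cup × 16 tbsp/cup ≈ 20 tbsp

white rice: 2455 g; breadcrumbs: 184 g; ketchup: 217 mL; tomato paste: 20 tbsp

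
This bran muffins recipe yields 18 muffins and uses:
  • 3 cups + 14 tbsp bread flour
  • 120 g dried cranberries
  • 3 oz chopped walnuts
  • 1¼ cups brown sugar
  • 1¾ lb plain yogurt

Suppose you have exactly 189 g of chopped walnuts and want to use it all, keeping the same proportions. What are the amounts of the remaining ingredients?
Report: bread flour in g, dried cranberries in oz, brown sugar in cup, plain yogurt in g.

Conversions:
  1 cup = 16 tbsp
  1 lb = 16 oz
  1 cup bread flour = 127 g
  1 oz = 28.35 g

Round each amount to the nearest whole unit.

bread flour: 1094 g; dried cranberries: 9 oz; brown sugar: 3 cup; plain yogurt: 1764 g

The original recipe has 85.05 g of chopped walnuts, so the scaling factor is 189 ÷ 85.05 = 20/9.
bread flour: (3 cup + 14 tbsp = 3.875 cup) × 20/9 × 127 g/cup ≈ 1094 g
dried cranberries: 120 g × 20/9 ÷ 28.35 g/oz ≈ 9 oz
brown sugar: 1.25 cup × 20/9 ≈ 3 cup
plain yogurt: 1.75 lb × 20/9 × 16 oz/lb × 28.35 g/oz = 1764 g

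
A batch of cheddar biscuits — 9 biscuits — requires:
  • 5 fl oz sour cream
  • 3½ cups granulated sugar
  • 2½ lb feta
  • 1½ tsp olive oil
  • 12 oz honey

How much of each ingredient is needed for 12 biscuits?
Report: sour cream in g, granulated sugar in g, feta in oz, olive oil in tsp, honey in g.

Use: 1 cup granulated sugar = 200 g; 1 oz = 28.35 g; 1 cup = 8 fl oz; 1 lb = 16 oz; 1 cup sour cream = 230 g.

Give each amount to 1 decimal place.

sour cream: 191.7 g; granulated sugar: 933.3 g; feta: 53.3 oz; olive oil: 2.0 tsp; honey: 453.6 g

Scaling factor: 12/9 = 4/3.
sour cream: 5 fl oz × 4/3 ÷ 8 fl oz/cup × 230 g/cup ≈ 191.7 g
granulated sugar: 3.5 cup × 4/3 × 200 g/cup ≈ 933.3 g
feta: 2.5 lb × 4/3 × 16 oz/lb ≈ 53.3 oz
olive oil: 1.5 tsp × 4/3 = 2.0 tsp
honey: 12 oz × 4/3 × 28.35 g/oz = 453.6 g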